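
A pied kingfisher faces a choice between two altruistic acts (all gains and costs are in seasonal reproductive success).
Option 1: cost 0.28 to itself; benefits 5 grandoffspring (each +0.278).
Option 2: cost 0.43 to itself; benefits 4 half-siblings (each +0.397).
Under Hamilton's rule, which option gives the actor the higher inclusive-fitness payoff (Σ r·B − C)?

Option 1: r to a grandoffspring = 0.25.
Option 1: Σ r·B − C = (5·0.25·0.278) − 0.28 = 0.0675.
Option 2: r to a half-sibling = 0.25.
Option 2: Σ r·B − C = (4·0.25·0.397) − 0.43 = -0.033.
Option 1 has the higher net inclusive-fitness payoff.

Option 1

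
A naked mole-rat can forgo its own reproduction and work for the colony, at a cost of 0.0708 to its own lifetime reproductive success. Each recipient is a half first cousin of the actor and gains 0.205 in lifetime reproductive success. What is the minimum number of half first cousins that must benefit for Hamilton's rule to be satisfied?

r to a half first cousin = 1/16 (half first cousins share one grandparent — one path of length 4: r = (1/2)^4 = 1/16).
Hamilton's rule: n·r·B > C  ⇒  n > C/(r·B) = 0.0708/(0.0625·0.205) = 5.526.
The smallest integer exceeding 5.526 is 6.

6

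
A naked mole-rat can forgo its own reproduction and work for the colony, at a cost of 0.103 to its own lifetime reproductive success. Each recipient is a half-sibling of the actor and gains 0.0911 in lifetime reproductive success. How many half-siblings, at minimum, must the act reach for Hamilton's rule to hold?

5

r to a half-sibling = 1/4 (half-sibs share one parent — one path of length 2: r = (1/2)^2 = 1/4).
Hamilton's rule: n·r·B > C  ⇒  n > C/(r·B) = 0.103/(0.25·0.0911) = 4.523.
The smallest integer exceeding 4.523 is 5.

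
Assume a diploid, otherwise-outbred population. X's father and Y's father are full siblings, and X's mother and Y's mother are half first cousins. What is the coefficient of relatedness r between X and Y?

With two independent routes of shared ancestry, r is the sum of the two contributions.
X and Y are related in two ways: first cousins through their fathers (r = 1/8) and half second cousins through their mothers (r = 1/64).
r = 1/8 + 1/64 = 9/64 = 0.140625.

0.140625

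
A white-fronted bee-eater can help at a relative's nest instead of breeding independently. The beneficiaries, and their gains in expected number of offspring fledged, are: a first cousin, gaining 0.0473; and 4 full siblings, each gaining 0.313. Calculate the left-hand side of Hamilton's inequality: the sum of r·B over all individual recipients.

0.6319125

r to a first cousin = 1/8 (first cousins share one grandparent pair — two paths of length 4: r = 2·(1/2)^4 = 1/8).
r to a full sibling = 0.5 (full sibs share both parents — two paths of length 2: r = 2·(1/2)^2 = 1/2).
Summing one r·B term per recipient: 1·0.125·0.0473 + 4·0.5·0.313 = 0.6319125.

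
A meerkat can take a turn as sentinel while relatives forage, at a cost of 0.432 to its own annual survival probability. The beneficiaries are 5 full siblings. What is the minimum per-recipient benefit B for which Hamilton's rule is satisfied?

0.1728

r to a full sibling = 0.5 (full sibs share both parents — two paths of length 2: r = 2·(1/2)^2 = 1/2).
Hamilton's rule with n recipients of equal r: n·r·B > C, so B > C/(n·r) = 0.432/(5·0.5) = 0.1728.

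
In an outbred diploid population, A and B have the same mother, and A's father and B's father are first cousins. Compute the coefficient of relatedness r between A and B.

0.28125

Independent pedigree routes through distinct common ancestors add.
A and B are related in two ways: half-sibs through their shared mother (r = 1/4) and second cousins through their fathers (r = 1/32).
r = 1/4 + 1/32 = 0.28125.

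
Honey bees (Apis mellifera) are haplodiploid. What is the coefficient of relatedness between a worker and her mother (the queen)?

One meiotic link between diploid queen and diploid daughter: r = 1/2.

0.5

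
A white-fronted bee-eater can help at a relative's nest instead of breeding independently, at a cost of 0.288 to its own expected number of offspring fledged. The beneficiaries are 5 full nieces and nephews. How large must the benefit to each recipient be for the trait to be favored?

r to a full niece or nephew = 0.25 (full aunt/uncle↔niece/nephew: two paths of length 3 through the shared grandparent pair: r = 2·(1/2)^3 = 1/4).
Hamilton's rule with n recipients of equal r: n·r·B > C, so B > C/(n·r) = 0.288/(5·0.25) = 0.2304.

0.2304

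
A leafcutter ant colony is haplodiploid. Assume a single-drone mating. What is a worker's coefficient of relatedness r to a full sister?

0.75

Haplodiploid full sisters inherit their father's entire haploid genome identically (contributing 1/2) and on average half of their mother's contribution (1/2 · 1/2 = 1/4); r = 1/2 + 1/4 = 3/4.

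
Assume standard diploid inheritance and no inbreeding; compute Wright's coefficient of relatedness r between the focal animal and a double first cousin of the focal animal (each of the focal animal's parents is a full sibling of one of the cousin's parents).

Each parent–offspring link contributes a factor of 1/2, and independent paths through distinct common ancestors add.
Double first cousins share both grandparent pairs — four paths of length 4: r = 4·(1/2)^4 = 1/4.

0.25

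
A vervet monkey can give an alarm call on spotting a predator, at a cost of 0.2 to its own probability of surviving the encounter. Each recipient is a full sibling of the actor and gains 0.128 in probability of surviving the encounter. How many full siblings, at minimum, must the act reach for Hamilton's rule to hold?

4

r to a full sibling = 0.5 (full sibs share both parents — two paths of length 2: r = 2·(1/2)^2 = 1/2).
Hamilton's rule: n·r·B > C  ⇒  n > C/(r·B) = 0.2/(0.5·0.128) = 3.125.
The smallest integer exceeding 3.125 is 4.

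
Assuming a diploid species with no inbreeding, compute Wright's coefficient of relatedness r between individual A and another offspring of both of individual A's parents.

Each parent–offspring link contributes a factor of 1/2, and independent paths through distinct common ancestors add.
Full sibs share both parents — two paths of length 2: r = 2·(1/2)^2 = 1/2.

0.5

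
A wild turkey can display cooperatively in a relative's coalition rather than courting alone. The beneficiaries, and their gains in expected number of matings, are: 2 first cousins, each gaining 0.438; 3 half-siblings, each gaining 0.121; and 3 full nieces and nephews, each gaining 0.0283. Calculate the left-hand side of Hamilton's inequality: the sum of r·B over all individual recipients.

r to a first cousin = 0.125 (first cousins share one grandparent pair — two paths of length 4: r = 2·(1/2)^4 = 1/8).
r to a half-sibling = 1/4 (half-sibs share one parent — one path of length 2: r = (1/2)^2 = 1/4).
r to a full niece or nephew = 0.25 (full aunt/uncle↔niece/nephew: two paths of length 3 through the shared grandparent pair: r = 2·(1/2)^3 = 1/4).
Summing one r·B term per recipient: 2·0.125·0.438 + 3·0.25·0.121 + 3·0.25·0.0283 = 0.221475.

0.221475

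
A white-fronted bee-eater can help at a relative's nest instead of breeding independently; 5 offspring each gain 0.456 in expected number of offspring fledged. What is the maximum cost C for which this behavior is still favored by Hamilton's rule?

r to an offspring = 1/2 (one parent–offspring link: r = (1/2)^1 = 1/2).
Hamilton's rule: n·r·B > C, so the trait is favored while C < n·r·B = 5·0.5·0.456 = 1.14.

1.14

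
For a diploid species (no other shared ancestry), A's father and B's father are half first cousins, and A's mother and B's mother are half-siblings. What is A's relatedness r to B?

0.078125

Independent pedigree routes through distinct common ancestors add.
A and B are related in two ways: half second cousins through their fathers (r = 1/64) and half first cousins through their mothers (r = 1/16).
r = 1/64 + 1/16 = 5/64 = 0.078125.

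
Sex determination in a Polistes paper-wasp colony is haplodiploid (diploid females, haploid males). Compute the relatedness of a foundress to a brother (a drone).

Her haploid brother carries none of their father's genes and a random half of their mother's genome; that half matches the maternal half of her own genome with probability 1/2: r = 1/2 · 1/2 = 1/4.

0.25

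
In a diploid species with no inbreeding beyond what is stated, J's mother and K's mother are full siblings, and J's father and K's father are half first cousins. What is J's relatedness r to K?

Relatedness sums over independent paths through distinct common ancestors.
J and K are related in two ways: first cousins through their mothers (r = 1/8) and half second cousins through their fathers (r = 1/64).
r = 1/8 + 1/64 = 9/64 = 0.140625.

0.140625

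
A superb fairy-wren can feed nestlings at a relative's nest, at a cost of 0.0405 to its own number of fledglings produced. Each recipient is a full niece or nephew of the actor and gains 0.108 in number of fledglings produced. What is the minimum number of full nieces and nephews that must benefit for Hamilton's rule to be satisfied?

r to a full niece or nephew = 1/4 (full aunt/uncle↔niece/nephew: two paths of length 3 through the shared grandparent pair: r = 2·(1/2)^3 = 1/4).
Hamilton's rule: n·r·B > C  ⇒  n > C/(r·B) = 0.0405/(0.25·0.108) = 1.5.
The smallest integer exceeding 1.5 is 2.

2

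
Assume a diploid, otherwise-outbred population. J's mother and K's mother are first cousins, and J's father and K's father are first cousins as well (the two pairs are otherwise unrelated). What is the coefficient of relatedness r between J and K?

0.0625

Independent pedigree routes through distinct common ancestors add.
J and K are related in two ways: second cousins through their mothers (r = 1/32) and second cousins through their fathers (r = 1/32).
r = 1/32 + 1/32 = 0.0625.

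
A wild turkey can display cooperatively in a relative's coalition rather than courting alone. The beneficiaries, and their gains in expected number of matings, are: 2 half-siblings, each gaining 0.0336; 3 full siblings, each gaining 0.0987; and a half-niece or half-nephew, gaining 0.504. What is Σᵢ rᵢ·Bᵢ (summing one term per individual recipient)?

0.22785

r to a half-sibling = 1/4 (half-sibs share one parent — one path of length 2: r = (1/2)^2 = 1/4).
r to a full sibling = 0.5 (full sibs share both parents — two paths of length 2: r = 2·(1/2)^2 = 1/2).
r to a half-niece or half-nephew = 0.125 (half-aunt/uncle↔niece/nephew: one path of length 3: r = (1/2)^3 = 1/8).
Summing one r·B term per recipient: 2·0.25·0.0336 + 3·0.5·0.0987 + 1·0.125·0.504 = 0.22785.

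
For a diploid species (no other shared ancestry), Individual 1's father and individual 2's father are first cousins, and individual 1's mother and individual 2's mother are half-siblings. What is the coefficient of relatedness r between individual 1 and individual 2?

0.09375

Wright's path rule: contributions from independent ancestry routes add.
Individual 1 and individual 2 are related in two ways: second cousins through their fathers (r = 1/32) and half first cousins through their mothers (r = 1/16).
r = 1/32 + 1/16 = 3/32 = 0.09375.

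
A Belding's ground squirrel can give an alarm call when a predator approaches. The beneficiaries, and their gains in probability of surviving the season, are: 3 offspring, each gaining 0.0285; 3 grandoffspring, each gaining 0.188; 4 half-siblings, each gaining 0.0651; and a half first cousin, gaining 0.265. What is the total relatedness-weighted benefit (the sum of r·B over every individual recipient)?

0.2654125

r to an offspring = 1/2 (one parent–offspring link: r = (1/2)^1 = 1/2).
r to a grandoffspring = 0.25 (two parent–offspring links: r = (1/2)^2 = 1/4).
r to a half-sibling = 0.25 (half-sibs share one parent — one path of length 2: r = (1/2)^2 = 1/4).
r to a half first cousin = 0.0625 (half first cousins share one grandparent — one path of length 4: r = (1/2)^4 = 1/16).
Summing one r·B term per recipient: 3·0.5·0.0285 + 3·0.25·0.188 + 4·0.25·0.0651 + 1·0.0625·0.265 = 0.2654125.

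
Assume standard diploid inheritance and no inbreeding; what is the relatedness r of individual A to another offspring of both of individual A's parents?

0.5

Each parent–offspring link contributes a factor of 1/2, and independent paths through distinct common ancestors add.
Full sibs share both parents — two paths of length 2: r = 2·(1/2)^2 = 1/2.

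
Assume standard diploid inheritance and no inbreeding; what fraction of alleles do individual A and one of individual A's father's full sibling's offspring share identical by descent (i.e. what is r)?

Each parent–offspring link contributes a factor of 1/2, and independent paths through distinct common ancestors add.
First cousins share one grandparent pair — two paths of length 4: r = 2·(1/2)^4 = 1/8.

0.125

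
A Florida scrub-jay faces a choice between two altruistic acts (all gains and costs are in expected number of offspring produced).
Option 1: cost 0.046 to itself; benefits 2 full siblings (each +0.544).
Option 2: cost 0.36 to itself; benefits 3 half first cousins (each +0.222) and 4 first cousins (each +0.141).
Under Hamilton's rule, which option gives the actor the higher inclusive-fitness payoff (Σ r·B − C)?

Option 1: r to a full sibling = 0.5.
Option 1: Σ r·B − C = (2·0.5·0.544) − 0.046 = 0.498.
Option 2: r to a half first cousin = 0.0625.
Option 2: r to a first cousin = 0.125.
Option 2: Σ r·B − C = (3·0.0625·0.222 + 4·0.125·0.141) − 0.36 = -0.247875.
Option 1 has the higher net inclusive-fitness payoff.

Option 1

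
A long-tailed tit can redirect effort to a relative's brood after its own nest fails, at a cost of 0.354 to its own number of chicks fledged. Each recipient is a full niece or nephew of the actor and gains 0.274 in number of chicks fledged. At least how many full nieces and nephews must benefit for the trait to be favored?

6

r to a full niece or nephew = 0.25 (full aunt/uncle↔niece/nephew: two paths of length 3 through the shared grandparent pair: r = 2·(1/2)^3 = 1/4).
Hamilton's rule: n·r·B > C  ⇒  n > C/(r·B) = 0.354/(0.25·0.274) = 5.168.
The smallest integer exceeding 5.168 is 6.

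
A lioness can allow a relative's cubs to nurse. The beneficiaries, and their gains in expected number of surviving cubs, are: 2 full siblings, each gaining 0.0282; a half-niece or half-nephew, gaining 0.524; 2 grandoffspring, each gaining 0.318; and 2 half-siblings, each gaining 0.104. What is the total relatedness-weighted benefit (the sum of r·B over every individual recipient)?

r to a full sibling = 0.5 (full sibs share both parents — two paths of length 2: r = 2·(1/2)^2 = 1/2).
r to a half-niece or half-nephew = 0.125 (half-aunt/uncle↔niece/nephew: one path of length 3: r = (1/2)^3 = 1/8).
r to a grandoffspring = 0.25 (two parent–offspring links: r = (1/2)^2 = 1/4).
r to a half-sibling = 0.25 (half-sibs share one parent — one path of length 2: r = (1/2)^2 = 1/4).
Summing one r·B term per recipient: 2·0.5·0.0282 + 1·0.125·0.524 + 2·0.25·0.318 + 2·0.25·0.104 = 0.3047.

0.3047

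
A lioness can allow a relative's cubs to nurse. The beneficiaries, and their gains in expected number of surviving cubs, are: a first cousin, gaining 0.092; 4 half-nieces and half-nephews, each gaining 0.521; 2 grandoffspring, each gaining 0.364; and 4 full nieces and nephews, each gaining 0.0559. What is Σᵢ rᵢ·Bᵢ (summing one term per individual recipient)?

r to a first cousin = 1/8 (first cousins share one grandparent pair — two paths of length 4: r = 2·(1/2)^4 = 1/8).
r to a half-niece or half-nephew = 1/8 (half-aunt/uncle↔niece/nephew: one path of length 3: r = (1/2)^3 = 1/8).
r to a grandoffspring = 1/4 (two parent–offspring links: r = (1/2)^2 = 1/4).
r to a full niece or nephew = 1/4 (full aunt/uncle↔niece/nephew: two paths of length 3 through the shared grandparent pair: r = 2·(1/2)^3 = 1/4).
Summing one r·B term per recipient: 1·0.125·0.092 + 4·0.125·0.521 + 2·0.25·0.364 + 4·0.25·0.0559 = 0.5099.

0.5099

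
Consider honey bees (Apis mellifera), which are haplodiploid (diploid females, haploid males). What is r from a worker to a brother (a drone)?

0.25

Her haploid brother carries none of their father's genes and a random half of their mother's genome; that half matches the maternal half of her own genome with probability 1/2: r = 1/2 · 1/2 = 1/4.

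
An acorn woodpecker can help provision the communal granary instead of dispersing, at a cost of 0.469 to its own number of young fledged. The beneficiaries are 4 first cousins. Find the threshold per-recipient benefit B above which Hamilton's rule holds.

r to a first cousin = 0.125 (first cousins share one grandparent pair — two paths of length 4: r = 2·(1/2)^4 = 1/8).
Hamilton's rule with n recipients of equal r: n·r·B > C, so B > C/(n·r) = 0.469/(4·0.125) = 0.938.

0.938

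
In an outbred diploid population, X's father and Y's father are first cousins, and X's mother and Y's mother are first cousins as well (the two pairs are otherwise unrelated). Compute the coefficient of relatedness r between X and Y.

0.0625

Relatedness sums over independent paths through distinct common ancestors.
X and Y are related in two ways: second cousins through their fathers (r = 1/32) and second cousins through their mothers (r = 1/32).
r = 1/32 + 1/32 = 0.0625.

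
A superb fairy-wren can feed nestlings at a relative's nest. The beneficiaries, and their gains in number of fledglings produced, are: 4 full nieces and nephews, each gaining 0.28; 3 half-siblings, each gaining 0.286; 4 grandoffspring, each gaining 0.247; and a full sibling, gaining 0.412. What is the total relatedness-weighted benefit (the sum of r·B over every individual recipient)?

0.9475

r to a full niece or nephew = 0.25 (full aunt/uncle↔niece/nephew: two paths of length 3 through the shared grandparent pair: r = 2·(1/2)^3 = 1/4).
r to a half-sibling = 1/4 (half-sibs share one parent — one path of length 2: r = (1/2)^2 = 1/4).
r to a grandoffspring = 1/4 (two parent–offspring links: r = (1/2)^2 = 1/4).
r to a full sibling = 0.5 (full sibs share both parents — two paths of length 2: r = 2·(1/2)^2 = 1/2).
Summing one r·B term per recipient: 4·0.25·0.28 + 3·0.25·0.286 + 4·0.25·0.247 + 1·0.5·0.412 = 0.9475.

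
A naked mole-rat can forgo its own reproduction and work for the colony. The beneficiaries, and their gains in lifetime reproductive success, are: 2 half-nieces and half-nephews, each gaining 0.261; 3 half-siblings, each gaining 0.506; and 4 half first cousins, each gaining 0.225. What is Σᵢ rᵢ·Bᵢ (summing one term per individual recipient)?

r to a half-niece or half-nephew = 0.125 (half-aunt/uncle↔niece/nephew: one path of length 3: r = (1/2)^3 = 1/8).
r to a half-sibling = 0.25 (half-sibs share one parent — one path of length 2: r = (1/2)^2 = 1/4).
r to a half first cousin = 0.0625 (half first cousins share one grandparent — one path of length 4: r = (1/2)^4 = 1/16).
Summing one r·B term per recipient: 2·0.125·0.261 + 3·0.25·0.506 + 4·0.0625·0.225 = 0.501.

0.501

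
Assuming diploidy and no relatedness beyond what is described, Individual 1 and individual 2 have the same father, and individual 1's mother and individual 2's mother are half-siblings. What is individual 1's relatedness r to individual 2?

0.3125

Relatedness sums over independent paths through distinct common ancestors.
Individual 1 and individual 2 are related in two ways: half-sibs through their shared father (r = 1/4) and half first cousins through their mothers (r = 1/16).
r = 1/4 + 1/16 = 5/16 = 0.3125.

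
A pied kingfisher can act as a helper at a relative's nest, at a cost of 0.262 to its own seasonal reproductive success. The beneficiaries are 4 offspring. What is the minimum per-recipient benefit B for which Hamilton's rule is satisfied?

r to an offspring = 1/2 (one parent–offspring link: r = (1/2)^1 = 1/2).
Hamilton's rule with n recipients of equal r: n·r·B > C, so B > C/(n·r) = 0.262/(4·0.5) = 0.131.

0.131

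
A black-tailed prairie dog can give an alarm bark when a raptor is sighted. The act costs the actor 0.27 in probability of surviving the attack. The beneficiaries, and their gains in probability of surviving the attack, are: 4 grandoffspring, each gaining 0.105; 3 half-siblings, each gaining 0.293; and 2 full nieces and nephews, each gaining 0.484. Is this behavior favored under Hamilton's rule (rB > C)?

Yes

Hamilton's rule: the trait is favored when the sum of r·B over every recipient exceeds the actor's cost C.
r to a grandoffspring = 0.25 (two parent–offspring links: r = (1/2)^2 = 1/4).
r to a half-sibling = 0.25 (half-sibs share one parent — one path of length 2: r = (1/2)^2 = 1/4).
r to a full niece or nephew = 0.25 (full aunt/uncle↔niece/nephew: two paths of length 3 through the shared grandparent pair: r = 2·(1/2)^3 = 1/4).
Summing one r·B term per recipient: 4·0.25·0.105 + 3·0.25·0.293 + 2·0.25·0.484 = 0.56675.
0.56675 > 0.27: the indirect benefit exceeds the cost.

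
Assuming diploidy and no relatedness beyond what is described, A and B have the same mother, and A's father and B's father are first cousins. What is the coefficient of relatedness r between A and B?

0.28125

Wright's path rule: contributions from independent ancestry routes add.
A and B are related in two ways: half-sibs through their shared mother (r = 1/4) and second cousins through their fathers (r = 1/32).
r = 1/4 + 1/32 = 0.28125.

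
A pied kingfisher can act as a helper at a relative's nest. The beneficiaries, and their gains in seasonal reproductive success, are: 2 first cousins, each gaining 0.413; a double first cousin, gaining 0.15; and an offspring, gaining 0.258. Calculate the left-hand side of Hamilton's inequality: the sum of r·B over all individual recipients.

0.26975

r to a first cousin = 0.125 (first cousins share one grandparent pair — two paths of length 4: r = 2·(1/2)^4 = 1/8).
r to a double first cousin = 0.25 (double first cousins share both grandparent pairs — four paths of length 4: r = 4·(1/2)^4 = 1/4).
r to an offspring = 0.5 (one parent–offspring link: r = (1/2)^1 = 1/2).
Summing one r·B term per recipient: 2·0.125·0.413 + 1·0.25·0.15 + 1·0.5·0.258 = 0.26975.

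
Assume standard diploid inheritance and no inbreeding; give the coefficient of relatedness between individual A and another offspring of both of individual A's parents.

0.5

Each parent–offspring link contributes a factor of 1/2, and independent paths through distinct common ancestors add.
Full sibs share both parents — two paths of length 2: r = 2·(1/2)^2 = 1/2.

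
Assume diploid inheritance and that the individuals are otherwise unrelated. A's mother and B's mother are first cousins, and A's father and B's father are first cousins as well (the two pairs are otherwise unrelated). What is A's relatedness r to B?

0.0625

With two independent routes of shared ancestry, r is the sum of the two contributions.
A and B are related in two ways: second cousins through their mothers (r = 1/32) and second cousins through their fathers (r = 1/32).
r = 1/32 + 1/32 = 0.0625.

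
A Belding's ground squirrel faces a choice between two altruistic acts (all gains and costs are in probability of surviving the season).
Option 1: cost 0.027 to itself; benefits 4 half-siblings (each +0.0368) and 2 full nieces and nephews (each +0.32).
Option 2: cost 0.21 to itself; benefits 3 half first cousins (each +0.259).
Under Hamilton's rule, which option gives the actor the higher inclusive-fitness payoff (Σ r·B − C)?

Option 1

Option 1: r to a half-sibling = 0.25.
Option 1: r to a full niece or nephew = 0.25.
Option 1: Σ r·B − C = (4·0.25·0.0368 + 2·0.25·0.32) − 0.027 = 0.1698.
Option 2: r to a half first cousin = 0.0625.
Option 2: Σ r·B − C = (3·0.0625·0.259) − 0.21 = -0.1614375.
Option 1 has the higher net inclusive-fitness payoff.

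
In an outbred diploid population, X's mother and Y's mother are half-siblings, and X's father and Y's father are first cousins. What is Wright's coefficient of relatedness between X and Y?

0.09375

Relatedness sums over independent paths through distinct common ancestors.
X and Y are related in two ways: half first cousins through their mothers (r = 1/16) and second cousins through their fathers (r = 1/32).
r = 1/16 + 1/32 = 3/32 = 0.09375.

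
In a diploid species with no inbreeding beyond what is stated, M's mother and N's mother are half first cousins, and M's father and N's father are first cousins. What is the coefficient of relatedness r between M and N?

0.046875

Independent pedigree routes through distinct common ancestors add.
M and N are related in two ways: half second cousins through their mothers (r = 1/64) and second cousins through their fathers (r = 1/32).
r = 1/64 + 1/32 = 0.046875.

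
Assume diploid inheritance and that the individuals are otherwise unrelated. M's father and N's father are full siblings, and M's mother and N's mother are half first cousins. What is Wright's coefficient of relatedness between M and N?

0.140625

Wright's path rule: contributions from independent ancestry routes add.
M and N are related in two ways: first cousins through their fathers (r = 1/8) and half second cousins through their mothers (r = 1/64).
r = 1/8 + 1/64 = 0.140625.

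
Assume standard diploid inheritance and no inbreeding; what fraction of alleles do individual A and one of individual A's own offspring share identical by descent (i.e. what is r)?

Each parent–offspring link contributes a factor of 1/2, and independent paths through distinct common ancestors add.
One parent–offspring link: r = (1/2)^1 = 1/2.

0.5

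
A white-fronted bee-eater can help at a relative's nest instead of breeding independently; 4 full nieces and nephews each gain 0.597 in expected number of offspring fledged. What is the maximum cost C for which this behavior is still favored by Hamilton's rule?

r to a full niece or nephew = 0.25 (full aunt/uncle↔niece/nephew: two paths of length 3 through the shared grandparent pair: r = 2·(1/2)^3 = 1/4).
Hamilton's rule: n·r·B > C, so the trait is favored while C < n·r·B = 4·0.25·0.597 = 0.597.

0.597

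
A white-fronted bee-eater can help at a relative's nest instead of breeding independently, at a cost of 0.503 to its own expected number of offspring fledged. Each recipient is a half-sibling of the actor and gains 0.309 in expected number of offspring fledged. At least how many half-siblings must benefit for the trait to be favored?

7

r to a half-sibling = 1/4 (half-sibs share one parent — one path of length 2: r = (1/2)^2 = 1/4).
Hamilton's rule: n·r·B > C  ⇒  n > C/(r·B) = 0.503/(0.25·0.309) = 6.511.
The smallest integer exceeding 6.511 is 7.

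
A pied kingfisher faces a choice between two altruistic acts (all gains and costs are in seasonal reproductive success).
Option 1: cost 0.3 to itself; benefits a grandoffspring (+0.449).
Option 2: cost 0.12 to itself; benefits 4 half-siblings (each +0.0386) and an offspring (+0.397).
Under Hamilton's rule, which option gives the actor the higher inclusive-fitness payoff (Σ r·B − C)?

Option 2

Option 1: r to a grandoffspring = 0.25.
Option 1: Σ r·B − C = (1·0.25·0.449) − 0.3 = -0.18775.
Option 2: r to a half-sibling = 0.25.
Option 2: r to an offspring = 0.5.
Option 2: Σ r·B − C = (4·0.25·0.0386 + 1·0.5·0.397) − 0.12 = 0.1171.
Option 2 has the higher net inclusive-fitness payoff.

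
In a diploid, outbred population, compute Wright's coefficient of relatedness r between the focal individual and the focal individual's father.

0.5

Each parent–offspring link contributes a factor of 1/2, and independent paths through distinct common ancestors add.
One parent–offspring link: r = (1/2)^1 = 1/2.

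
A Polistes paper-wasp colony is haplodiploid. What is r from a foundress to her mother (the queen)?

One meiotic link between diploid queen and diploid daughter: r = 1/2.

0.5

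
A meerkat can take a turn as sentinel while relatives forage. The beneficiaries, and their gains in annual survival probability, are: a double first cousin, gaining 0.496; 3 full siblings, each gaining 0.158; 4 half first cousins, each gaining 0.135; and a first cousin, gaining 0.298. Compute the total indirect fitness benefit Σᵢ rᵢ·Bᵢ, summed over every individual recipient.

r to a double first cousin = 1/4 (double first cousins share both grandparent pairs — four paths of length 4: r = 4·(1/2)^4 = 1/4).
r to a full sibling = 1/2 (full sibs share both parents — two paths of length 2: r = 2·(1/2)^2 = 1/2).
r to a half first cousin = 0.0625 (half first cousins share one grandparent — one path of length 4: r = (1/2)^4 = 1/16).
r to a first cousin = 0.125 (first cousins share one grandparent pair — two paths of length 4: r = 2·(1/2)^4 = 1/8).
Summing one r·B term per recipient: 1·0.25·0.496 + 3·0.5·0.158 + 4·0.0625·0.135 + 1·0.125·0.298 = 0.432.

0.432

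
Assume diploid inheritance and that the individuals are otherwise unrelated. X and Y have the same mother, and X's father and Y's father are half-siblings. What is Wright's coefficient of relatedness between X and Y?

0.3125

Relatedness sums over independent paths through distinct common ancestors.
X and Y are related in two ways: half-sibs through their shared mother (r = 1/4) and half first cousins through their fathers (r = 1/16).
r = 1/4 + 1/16 = 0.3125.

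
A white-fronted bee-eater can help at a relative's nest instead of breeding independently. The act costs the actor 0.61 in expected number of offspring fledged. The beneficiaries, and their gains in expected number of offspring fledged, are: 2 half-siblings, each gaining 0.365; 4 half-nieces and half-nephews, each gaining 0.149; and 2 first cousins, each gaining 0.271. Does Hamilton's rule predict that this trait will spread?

No

Hamilton's rule: the trait is favored when the sum of r·B over every recipient exceeds the actor's cost C.
r to a half-sibling = 0.25 (half-sibs share one parent — one path of length 2: r = (1/2)^2 = 1/4).
r to a half-niece or half-nephew = 1/8 (half-aunt/uncle↔niece/nephew: one path of length 3: r = (1/2)^3 = 1/8).
r to a first cousin = 1/8 (first cousins share one grandparent pair — two paths of length 4: r = 2·(1/2)^4 = 1/8).
Summing one r·B term per recipient: 2·0.25·0.365 + 4·0.125·0.149 + 2·0.125·0.271 = 0.32475.
0.32475 < 0.61: the indirect benefit is less than the cost.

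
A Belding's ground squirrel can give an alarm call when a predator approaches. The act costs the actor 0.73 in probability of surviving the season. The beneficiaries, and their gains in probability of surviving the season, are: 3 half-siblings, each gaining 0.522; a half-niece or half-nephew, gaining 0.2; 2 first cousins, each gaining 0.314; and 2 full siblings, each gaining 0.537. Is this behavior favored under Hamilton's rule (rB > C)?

Hamilton's rule: the trait is favored when the sum of r·B over every recipient exceeds the actor's cost C.
r to a half-sibling = 1/4 (half-sibs share one parent — one path of length 2: r = (1/2)^2 = 1/4).
r to a half-niece or half-nephew = 0.125 (half-aunt/uncle↔niece/nephew: one path of length 3: r = (1/2)^3 = 1/8).
r to a first cousin = 0.125 (first cousins share one grandparent pair — two paths of length 4: r = 2·(1/2)^4 = 1/8).
r to a full sibling = 1/2 (full sibs share both parents — two paths of length 2: r = 2·(1/2)^2 = 1/2).
Summing one r·B term per recipient: 3·0.25·0.522 + 1·0.125·0.2 + 2·0.125·0.314 + 2·0.5·0.537 = 1.032.
1.032 > 0.73: the indirect benefit exceeds the cost.

Yes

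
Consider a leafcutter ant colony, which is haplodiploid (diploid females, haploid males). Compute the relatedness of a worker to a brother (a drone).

0.25

Her haploid brother carries none of their father's genes and a random half of their mother's genome; that half matches the maternal half of her own genome with probability 1/2: r = 1/2 · 1/2 = 1/4.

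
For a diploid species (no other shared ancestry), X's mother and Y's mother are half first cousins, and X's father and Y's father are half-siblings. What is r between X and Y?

0.078125

Wright's path rule: contributions from independent ancestry routes add.
X and Y are related in two ways: half second cousins through their mothers (r = 1/64) and half first cousins through their fathers (r = 1/16).
r = 1/64 + 1/16 = 0.078125.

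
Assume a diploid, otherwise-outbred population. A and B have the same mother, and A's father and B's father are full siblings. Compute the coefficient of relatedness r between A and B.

Wright's path rule: contributions from independent ancestry routes add.
A and B are related in two ways: half-sibs through their shared mother (r = 1/4) and first cousins through their fathers (r = 1/8).
r = 1/4 + 1/8 = 0.375.

0.375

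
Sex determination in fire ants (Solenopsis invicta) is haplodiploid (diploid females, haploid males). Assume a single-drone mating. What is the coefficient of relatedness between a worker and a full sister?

0.75

Haplodiploid full sisters inherit their father's entire haploid genome identically (contributing 1/2) and on average half of their mother's contribution (1/2 · 1/2 = 1/4); r = 1/2 + 1/4 = 3/4.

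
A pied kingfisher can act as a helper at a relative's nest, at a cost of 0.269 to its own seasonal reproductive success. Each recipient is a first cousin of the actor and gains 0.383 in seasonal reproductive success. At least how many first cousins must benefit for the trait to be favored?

r to a first cousin = 1/8 (first cousins share one grandparent pair — two paths of length 4: r = 2·(1/2)^4 = 1/8).
Hamilton's rule: n·r·B > C  ⇒  n > C/(r·B) = 0.269/(0.125·0.383) = 5.619.
The smallest integer exceeding 5.619 is 6.

6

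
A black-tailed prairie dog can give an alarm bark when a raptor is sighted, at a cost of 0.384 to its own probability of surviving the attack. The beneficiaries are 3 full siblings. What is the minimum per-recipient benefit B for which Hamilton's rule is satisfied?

0.256

r to a full sibling = 0.5 (full sibs share both parents — two paths of length 2: r = 2·(1/2)^2 = 1/2).
Hamilton's rule with n recipients of equal r: n·r·B > C, so B > C/(n·r) = 0.384/(3·0.5) = 0.256.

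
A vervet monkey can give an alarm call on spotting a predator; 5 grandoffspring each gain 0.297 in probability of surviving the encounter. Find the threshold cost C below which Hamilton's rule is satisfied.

0.37125

r to a grandoffspring = 0.25 (two parent–offspring links: r = (1/2)^2 = 1/4).
Hamilton's rule: n·r·B > C, so the trait is favored while C < n·r·B = 5·0.25·0.297 = 0.37125.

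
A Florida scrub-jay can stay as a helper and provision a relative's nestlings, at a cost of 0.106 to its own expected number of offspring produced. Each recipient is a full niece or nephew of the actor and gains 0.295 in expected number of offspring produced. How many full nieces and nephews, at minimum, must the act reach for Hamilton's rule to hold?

r to a full niece or nephew = 0.25 (full aunt/uncle↔niece/nephew: two paths of length 3 through the shared grandparent pair: r = 2·(1/2)^3 = 1/4).
Hamilton's rule: n·r·B > C  ⇒  n > C/(r·B) = 0.106/(0.25·0.295) = 1.437.
The smallest integer exceeding 1.437 is 2.

2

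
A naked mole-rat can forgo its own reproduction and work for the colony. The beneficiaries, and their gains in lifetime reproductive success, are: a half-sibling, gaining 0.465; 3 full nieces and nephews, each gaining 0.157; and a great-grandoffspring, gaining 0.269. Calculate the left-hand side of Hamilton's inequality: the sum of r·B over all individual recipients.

0.267625

r to a half-sibling = 1/4 (half-sibs share one parent — one path of length 2: r = (1/2)^2 = 1/4).
r to a full niece or nephew = 1/4 (full aunt/uncle↔niece/nephew: two paths of length 3 through the shared grandparent pair: r = 2·(1/2)^3 = 1/4).
r to a great-grandoffspring = 1/8 (three parent–offspring links: r = (1/2)^3 = 1/8).
Summing one r·B term per recipient: 1·0.25·0.465 + 3·0.25·0.157 + 1·0.125·0.269 = 0.267625.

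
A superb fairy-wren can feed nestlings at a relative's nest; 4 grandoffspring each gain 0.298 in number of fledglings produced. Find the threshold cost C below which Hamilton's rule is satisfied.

0.298

r to a grandoffspring = 1/4 (two parent–offspring links: r = (1/2)^2 = 1/4).
Hamilton's rule: n·r·B > C, so the trait is favored while C < n·r·B = 4·0.25·0.298 = 0.298.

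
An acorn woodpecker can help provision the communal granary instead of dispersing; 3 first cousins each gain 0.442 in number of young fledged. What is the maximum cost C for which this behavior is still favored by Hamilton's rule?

0.16575

r to a first cousin = 0.125 (first cousins share one grandparent pair — two paths of length 4: r = 2·(1/2)^4 = 1/8).
Hamilton's rule: n·r·B > C, so the trait is favored while C < n·r·B = 3·0.125·0.442 = 0.16575.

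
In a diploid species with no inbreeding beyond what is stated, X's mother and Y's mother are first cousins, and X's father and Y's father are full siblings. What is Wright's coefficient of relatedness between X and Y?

Independent pedigree routes through distinct common ancestors add.
X and Y are related in two ways: second cousins through their mothers (r = 1/32) and first cousins through their fathers (r = 1/8).
r = 1/32 + 1/8 = 0.15625.

0.15625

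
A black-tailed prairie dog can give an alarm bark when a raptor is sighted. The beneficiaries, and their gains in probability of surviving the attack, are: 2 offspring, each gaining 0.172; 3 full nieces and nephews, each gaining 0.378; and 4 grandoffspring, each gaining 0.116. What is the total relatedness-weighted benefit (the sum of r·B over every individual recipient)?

0.5715

r to an offspring = 1/2 (one parent–offspring link: r = (1/2)^1 = 1/2).
r to a full niece or nephew = 1/4 (full aunt/uncle↔niece/nephew: two paths of length 3 through the shared grandparent pair: r = 2·(1/2)^3 = 1/4).
r to a grandoffspring = 0.25 (two parent–offspring links: r = (1/2)^2 = 1/4).
Summing one r·B term per recipient: 2·0.5·0.172 + 3·0.25·0.378 + 4·0.25·0.116 = 0.5715.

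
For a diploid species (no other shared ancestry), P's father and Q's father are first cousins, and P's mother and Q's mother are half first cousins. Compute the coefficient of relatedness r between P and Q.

0.046875

Wright's path rule: contributions from independent ancestry routes add.
P and Q are related in two ways: second cousins through their fathers (r = 1/32) and half second cousins through their mothers (r = 1/64).
r = 1/32 + 1/64 = 3/64 = 0.046875.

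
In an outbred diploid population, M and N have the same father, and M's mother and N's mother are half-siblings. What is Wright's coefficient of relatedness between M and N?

0.3125

Independent pedigree routes through distinct common ancestors add.
M and N are related in two ways: half-sibs through their shared father (r = 1/4) and half first cousins through their mothers (r = 1/16).
r = 1/4 + 1/16 = 0.3125.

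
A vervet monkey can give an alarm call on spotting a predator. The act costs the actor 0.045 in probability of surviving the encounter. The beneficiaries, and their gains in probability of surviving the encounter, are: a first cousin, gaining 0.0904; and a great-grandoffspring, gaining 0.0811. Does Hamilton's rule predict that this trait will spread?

Hamilton's rule: the trait is favored when the sum of r·B over every recipient exceeds the actor's cost C.
r to a first cousin = 1/8 (first cousins share one grandparent pair — two paths of length 4: r = 2·(1/2)^4 = 1/8).
r to a great-grandoffspring = 1/8 (three parent–offspring links: r = (1/2)^3 = 1/8).
Summing one r·B term per recipient: 1·0.125·0.0904 + 1·0.125·0.0811 = 0.0214375.
0.0214375 < 0.045: the indirect benefit is less than the cost.

No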